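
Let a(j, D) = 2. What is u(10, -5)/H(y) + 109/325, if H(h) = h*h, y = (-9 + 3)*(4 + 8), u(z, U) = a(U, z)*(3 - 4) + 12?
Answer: 284153/842400 ≈ 0.33731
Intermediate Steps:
u(z, U) = 10 (u(z, U) = 2*(3 - 4) + 12 = 2*(-1) + 12 = -2 + 12 = 10)
y = -72 (y = -6*12 = -72)
H(h) = h²
u(10, -5)/H(y) + 109/325 = 10/((-72)²) + 109/325 = 10/5184 + 109*(1/325) = 10*(1/5184) + 109/325 = 5/2592 + 109/325 = 284153/842400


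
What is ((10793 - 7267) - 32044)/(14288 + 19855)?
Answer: -9506/11381 ≈ -0.83525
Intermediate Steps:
((10793 - 7267) - 32044)/(14288 + 19855) = (3526 - 32044)/34143 = -28518*1/34143 = -9506/11381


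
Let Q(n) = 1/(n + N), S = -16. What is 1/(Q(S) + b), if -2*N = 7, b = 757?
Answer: 39/29521 ≈ 0.0013211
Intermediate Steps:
N = -7/2 (N = -½*7 = -7/2 ≈ -3.5000)
Q(n) = 1/(-7/2 + n) (Q(n) = 1/(n - 7/2) = 1/(-7/2 + n))
1/(Q(S) + b) = 1/(2/(-7 + 2*(-16)) + 757) = 1/(2/(-7 - 32) + 757) = 1/(2/(-39) + 757) = 1/(2*(-1/39) + 757) = 1/(-2/39 + 757) = 1/(29521/39) = 39/29521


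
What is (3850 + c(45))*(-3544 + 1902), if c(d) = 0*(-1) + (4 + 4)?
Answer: -6334836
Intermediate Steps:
c(d) = 8 (c(d) = 0 + 8 = 8)
(3850 + c(45))*(-3544 + 1902) = (3850 + 8)*(-3544 + 1902) = 3858*(-1642) = -6334836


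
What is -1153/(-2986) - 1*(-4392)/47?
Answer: 13168703/140342 ≈ 93.833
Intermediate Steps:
-1153/(-2986) - 1*(-4392)/47 = -1153*(-1/2986) + 4392*(1/47) = 1153/2986 + 4392/47 = 13168703/140342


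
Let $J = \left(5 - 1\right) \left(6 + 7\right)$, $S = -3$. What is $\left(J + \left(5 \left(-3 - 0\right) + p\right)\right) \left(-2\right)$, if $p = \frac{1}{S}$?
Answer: $- \frac{220}{3} \approx -73.333$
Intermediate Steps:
$J = 52$ ($J = 4 \cdot 13 = 52$)
$p = - \frac{1}{3}$ ($p = \frac{1}{-3} = - \frac{1}{3} \approx -0.33333$)
$\left(J + \left(5 \left(-3 - 0\right) + p\right)\right) \left(-2\right) = \left(52 + \left(5 \left(-3 - 0\right) - \frac{1}{3}\right)\right) \left(-2\right) = \left(52 + \left(5 \left(-3 + 0\right) - \frac{1}{3}\right)\right) \left(-2\right) = \left(52 + \left(5 \left(-3\right) - \frac{1}{3}\right)\right) \left(-2\right) = \left(52 - \frac{46}{3}\right) \left(-2\right) = \frac{110}{3} \left(-2\right) = - \frac{220}{3}$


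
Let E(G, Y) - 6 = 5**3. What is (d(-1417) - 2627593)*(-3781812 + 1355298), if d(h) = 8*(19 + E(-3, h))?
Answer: 6372979384002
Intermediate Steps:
E(G, Y) = 131 (E(G, Y) = 6 + 5**3 = 6 + 125 = 131)
d(h) = 1200 (d(h) = 8*(19 + 131) = 8*150 = 1200)
(d(-1417) - 2627593)*(-3781812 + 1355298) = (1200 - 2627593)*(-3781812 + 1355298) = -2626393*(-2426514) = 6372979384002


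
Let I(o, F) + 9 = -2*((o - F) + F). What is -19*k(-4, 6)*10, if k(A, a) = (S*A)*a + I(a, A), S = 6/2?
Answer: 17670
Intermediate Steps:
I(o, F) = -9 - 2*o (I(o, F) = -9 - 2*((o - F) + F) = -9 - 2*o)
S = 3 (S = 6*(1/2) = 3)
k(A, a) = -9 - 2*a + 3*A*a (k(A, a) = (3*A)*a + (-9 - 2*a) = 3*A*a + (-9 - 2*a) = -9 - 2*a + 3*A*a)
-19*k(-4, 6)*10 = -19*(-9 - 2*6 + 3*(-4)*6)*10 = -19*(-9 - 12 - 72)*10 = -19*(-93)*10 = 1767*10 = 17670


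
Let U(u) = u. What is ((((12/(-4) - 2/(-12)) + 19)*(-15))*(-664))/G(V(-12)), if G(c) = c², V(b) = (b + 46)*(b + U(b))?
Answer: 40255/166464 ≈ 0.24182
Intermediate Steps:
V(b) = 2*b*(46 + b) (V(b) = (b + 46)*(b + b) = (46 + b)*(2*b) = 2*b*(46 + b))
((((12/(-4) - 2/(-12)) + 19)*(-15))*(-664))/G(V(-12)) = ((((12/(-4) - 2/(-12)) + 19)*(-15))*(-664))/((2*(-12)*(46 - 12))²) = ((((12*(-¼) - 2*(-1/12)) + 19)*(-15))*(-664))/((2*(-12)*34)²) = ((((-3 + ⅙) + 19)*(-15))*(-664))/((-816)²) = (((-17/6 + 19)*(-15))*(-664))/665856 = (((97/6)*(-15))*(-664))*(1/665856) = -485/2*(-664)*(1/665856) = 161020*(1/665856) = 40255/166464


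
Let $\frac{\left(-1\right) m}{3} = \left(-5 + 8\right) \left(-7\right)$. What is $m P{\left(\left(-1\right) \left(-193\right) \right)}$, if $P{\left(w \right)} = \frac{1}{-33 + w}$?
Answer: $\frac{63}{160} \approx 0.39375$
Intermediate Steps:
$m = 63$ ($m = - 3 \left(-5 + 8\right) \left(-7\right) = - 3 \cdot 3 \left(-7\right) = \left(-3\right) \left(-21\right) = 63$)
$m P{\left(\left(-1\right) \left(-193\right) \right)} = \frac{63}{-33 - -193} = \frac{63}{-33 + 193} = \frac{63}{160}$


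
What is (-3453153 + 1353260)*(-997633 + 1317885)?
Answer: -672494933036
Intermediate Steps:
(-3453153 + 1353260)*(-997633 + 1317885) = -2099893*320252 = -672494933036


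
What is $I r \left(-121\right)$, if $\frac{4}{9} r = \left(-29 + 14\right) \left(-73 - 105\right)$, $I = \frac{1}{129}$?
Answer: $- \frac{484605}{86} \approx -5634.9$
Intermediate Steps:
$I = \frac{1}{129} \approx 0.0077519$
$r = \frac{12015}{2}$ ($r = \frac{9 \left(-29 + 14\right) \left(-73 - 105\right)}{4} = \frac{9 \left(\left(-15\right) \left(-178\right)\right)}{4} = \frac{9}{4} \cdot 2670 = \frac{12015}{2} \approx 6007.5$)
$I r \left(-121\right) = \frac{1}{129} \cdot \frac{12015}{2} \left(-121\right) = \frac{4005}{86} \left(-121\right) = - \frac{484605}{86}$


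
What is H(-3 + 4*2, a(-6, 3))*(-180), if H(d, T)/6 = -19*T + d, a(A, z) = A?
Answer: -128520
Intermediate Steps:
H(d, T) = -114*T + 6*d (H(d, T) = 6*(-19*T + d) = 6*(d - 19*T) = -114*T + 6*d)
H(-3 + 4*2, a(-6, 3))*(-180) = (-114*(-6) + 6*(-3 + 4*2))*(-180) = (684 + 6*(-3 + 8))*(-180) = (684 + 6*5)*(-180) = (684 + 30)*(-180) = 714*(-180) = -128520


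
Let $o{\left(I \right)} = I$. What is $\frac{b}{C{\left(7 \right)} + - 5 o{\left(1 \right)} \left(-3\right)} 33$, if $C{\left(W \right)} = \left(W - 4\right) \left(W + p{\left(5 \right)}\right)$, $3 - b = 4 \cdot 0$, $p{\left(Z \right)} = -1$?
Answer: $3$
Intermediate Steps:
$b = 3$ ($b = 3 - 4 \cdot 0 = 3 - 0 = 3 + 0 = 3$)
$C{\left(W \right)} = \left(-1 + W\right) \left(-4 + W\right)$ ($C{\left(W \right)} = \left(W - 4\right) \left(W - 1\right) = \left(-4 + W\right) \left(-1 + W\right) = \left(-1 + W\right) \left(-4 + W\right)$)
$\frac{b}{C{\left(7 \right)} + - 5 o{\left(1 \right)} \left(-3\right)} 33 = \frac{1}{\left(4 + 7^{2} - 35\right) + \left(-5\right) 1 \left(-3\right)} 3 \cdot 33 = \frac{1}{\left(4 + 49 - 35\right) - -15} \cdot 3 \cdot 33 = \frac{1}{18 + 15} \cdot 3 \cdot 33 = \frac{1}{33} \cdot 3 \cdot 33 = \frac{1}{11} \cdot 33 = 3$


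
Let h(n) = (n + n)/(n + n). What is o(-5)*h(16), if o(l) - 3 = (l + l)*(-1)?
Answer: 13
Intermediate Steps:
o(l) = 3 - 2*l (o(l) = 3 + (l + l)*(-1) = 3 + (2*l)*(-1) = 3 - 2*l)
h(n) = 1 (h(n) = (2*n)/((2*n)) = (2*n)*(1/(2*n)) = 1)
o(-5)*h(16) = (3 - 2*(-5))*1 = (3 + 10)*1 = 13*1 = 13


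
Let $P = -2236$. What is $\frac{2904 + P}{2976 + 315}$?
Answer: $\frac{668}{3291} \approx 0.20298$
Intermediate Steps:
$\frac{2904 + P}{2976 + 315} = \frac{2904 - 2236}{2976 + 315} = \frac{668}{3291}$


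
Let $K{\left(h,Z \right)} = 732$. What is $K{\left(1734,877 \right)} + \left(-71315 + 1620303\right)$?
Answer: $1549720$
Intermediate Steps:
$K{\left(1734,877 \right)} + \left(-71315 + 1620303\right) = 732 + \left(-71315 + 1620303\right) = 732 + 1548988 = 1549720$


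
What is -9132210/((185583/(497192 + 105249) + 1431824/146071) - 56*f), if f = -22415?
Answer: -267875600883835770/36820318143772139 ≈ -7.2752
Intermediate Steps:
-9132210/((185583/(497192 + 105249) + 1431824/146071) - 56*f) = -9132210/((185583/(497192 + 105249) + 1431824/146071) - 56*(-22415)) = -9132210/((185583/602441 + 1431824*(1/146071)) + 1255240) = -9132210/((185583*(1/602441) + 1431824/146071) + 1255240) = -9132210/((185583/602441 + 1431824/146071) + 1255240) = -9132210/(889697776777/87999159311 + 1255240) = -9132210/110460954431316417/87999159311 = -9132210*87999159311/110460954431316417 = -267875600883835770/36820318143772139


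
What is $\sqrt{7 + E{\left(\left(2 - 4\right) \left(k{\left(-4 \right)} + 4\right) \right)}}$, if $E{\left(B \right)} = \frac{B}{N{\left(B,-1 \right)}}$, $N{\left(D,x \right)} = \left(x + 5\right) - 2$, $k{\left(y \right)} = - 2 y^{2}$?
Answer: $\sqrt{35} \approx 5.9161$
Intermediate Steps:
$N{\left(D,x \right)} = 3 + x$ ($N{\left(D,x \right)} = \left(5 + x\right) - 2 = 3 + x$)
$E{\left(B \right)} = \frac{B}{2}$ ($E{\left(B \right)} = \frac{B}{3 - 1} = \frac{B}{2}$)
$\sqrt{7 + E{\left(\left(2 - 4\right) \left(k{\left(-4 \right)} + 4\right) \right)}} = \sqrt{7 + \frac{\left(2 - 4\right) \left(- 2 \left(-4\right)^{2} + 4\right)}{2}} = \sqrt{7 + \frac{\left(-2\right) \left(\left(-2\right) 16 + 4\right)}{2}} = \sqrt{7 + \frac{\left(-2\right) \left(-32 + 4\right)}{2}} = \sqrt{7 + \frac{\left(-2\right) \left(-28\right)}{2}} = \sqrt{7 + \frac{1}{2} \cdot 56} = \sqrt{7 + 28} = \sqrt{35}$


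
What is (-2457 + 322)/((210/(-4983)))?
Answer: 101321/2 ≈ 50661.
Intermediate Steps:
(-2457 + 322)/((210/(-4983))) = -2135/(210*(-1/4983)) = -2135/(-70/1661) = -2135*(-1661/70) = 101321/2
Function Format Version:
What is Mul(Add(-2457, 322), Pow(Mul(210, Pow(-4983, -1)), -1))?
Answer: Rational(101321, 2) ≈ 50661.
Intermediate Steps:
Mul(Add(-2457, 322), Pow(Mul(210, Pow(-4983, -1)), -1)) = Mul(-2135, Pow(Mul(210, Rational(-1, 4983)), -1)) = Mul(-2135, Pow(Rational(-70, 1661), -1)) = Mul(-2135, Rational(-1661, 70)) = Rational(101321, 2)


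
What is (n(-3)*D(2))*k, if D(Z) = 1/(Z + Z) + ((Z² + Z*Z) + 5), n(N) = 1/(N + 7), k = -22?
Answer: -583/8 ≈ -72.875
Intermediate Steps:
n(N) = 1/(7 + N)
D(Z) = 5 + 1/(2*Z) + 2*Z² (D(Z) = 1/(2*Z) + ((Z² + Z²) + 5) = 1/(2*Z) + (2*Z² + 5) = 1/(2*Z) + (5 + 2*Z²) = 5 + 1/(2*Z) + 2*Z²)
(n(-3)*D(2))*k = ((5 + (½)/2 + 2*2²)/(7 - 3))*(-22) = ((5 + (½)*(½) + 2*4)/4)*(-22) = ((5 + ¼ + 8)/4)*(-22) = ((¼)*(53/4))*(-22) = (53/16)*(-22) = -583/8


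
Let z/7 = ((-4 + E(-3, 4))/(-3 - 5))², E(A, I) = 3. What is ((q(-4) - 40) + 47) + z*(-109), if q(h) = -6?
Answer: -699/64 ≈ -10.922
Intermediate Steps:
z = 7/64 (z = 7*((-4 + 3)/(-3 - 5))² = 7*(-1/(-8))² = 7*(-1*(-⅛))² = 7*(⅛)² = 7*(1/64) = 7/64 ≈ 0.10938)
((q(-4) - 40) + 47) + z*(-109) = ((-6 - 40) + 47) + (7/64)*(-109) = (-46 + 47) - 763/64 = 1 - 763/64 = -699/64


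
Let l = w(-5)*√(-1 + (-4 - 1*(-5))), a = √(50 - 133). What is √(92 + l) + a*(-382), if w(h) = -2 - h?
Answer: 2*√23 - 382*I*√83 ≈ 9.5917 - 3480.2*I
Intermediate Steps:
a = I*√83 (a = √(-83) = I*√83 ≈ 9.1104*I)
l = 0 (l = (-2 - 1*(-5))*√(-1 + (-4 - 1*(-5))) = (-2 + 5)*√(-1 + (-4 + 5)) = 3*√(-1 + 1) = 3*√0 = 3*0 = 0)
√(92 + l) + a*(-382) = √(92 + 0) + (I*√83)*(-382) = √92 - 382*I*√83 = 2*√23 - 382*I*√83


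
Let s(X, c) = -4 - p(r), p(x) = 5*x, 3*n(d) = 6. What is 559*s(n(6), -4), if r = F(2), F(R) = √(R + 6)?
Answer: -2236 - 5590*√2 ≈ -10141.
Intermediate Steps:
F(R) = √(6 + R)
n(d) = 2 (n(d) = (⅓)*6 = 2)
r = 2*√2 (r = √(6 + 2) = √8 = 2*√2 ≈ 2.8284)
s(X, c) = -4 - 10*√2 (s(X, c) = -4 - 5*2*√2 = -4 - 10*√2)
559*s(n(6), -4) = 559*(-4 - 10*√2) = -2236 - 5590*√2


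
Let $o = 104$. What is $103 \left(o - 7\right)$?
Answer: $9991$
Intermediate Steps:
$103 \left(o - 7\right) = 103 \left(104 - 7\right) = 103 \cdot 97 = 9991$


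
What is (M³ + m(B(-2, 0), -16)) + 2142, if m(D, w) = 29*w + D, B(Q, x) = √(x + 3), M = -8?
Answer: 1166 + √3 ≈ 1167.7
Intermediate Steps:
B(Q, x) = √(3 + x)
m(D, w) = D + 29*w
(M³ + m(B(-2, 0), -16)) + 2142 = ((-8)³ + (√(3 + 0) + 29*(-16))) + 2142 = (-512 + (√3 - 464)) + 2142 = (-512 + (-464 + √3)) + 2142 = (-976 + √3) + 2142 = 1166 + √3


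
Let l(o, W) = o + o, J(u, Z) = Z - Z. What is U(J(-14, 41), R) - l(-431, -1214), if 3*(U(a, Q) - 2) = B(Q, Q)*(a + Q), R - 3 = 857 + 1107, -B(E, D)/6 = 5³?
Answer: -490886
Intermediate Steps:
B(E, D) = -750 (B(E, D) = -6*5³ = -6*125 = -750)
R = 1967 (R = 3 + (857 + 1107) = 3 + 1964 = 1967)
J(u, Z) = 0
U(a, Q) = 2 - 250*Q - 250*a (U(a, Q) = 2 + (-750*(a + Q))/3 = 2 + (-750*(Q + a))/3 = 2 + (-750*Q - 750*a)/3 = 2 + (-250*Q - 250*a) = 2 - 250*Q - 250*a)
l(o, W) = 2*o
U(J(-14, 41), R) - l(-431, -1214) = (2 - 250*1967 - 250*0) - 2*(-431) = (2 - 491750 + 0) - 1*(-862) = -491748 + 862 = -490886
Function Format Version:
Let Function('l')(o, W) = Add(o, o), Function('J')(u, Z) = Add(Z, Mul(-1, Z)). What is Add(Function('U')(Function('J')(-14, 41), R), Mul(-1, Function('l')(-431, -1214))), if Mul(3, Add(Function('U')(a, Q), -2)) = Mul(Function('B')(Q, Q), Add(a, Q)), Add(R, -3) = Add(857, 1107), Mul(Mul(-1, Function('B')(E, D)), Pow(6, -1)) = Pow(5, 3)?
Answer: -490886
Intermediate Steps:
Function('B')(E, D) = -750 (Function('B')(E, D) = Mul(-6, Pow(5, 3)) = Mul(-6, 125) = -750)
R = 1967 (R = Add(3, Add(857, 1107)) = Add(3, 1964) = 1967)
Function('J')(u, Z) = 0
Function('U')(a, Q) = Add(2, Mul(-250, Q), Mul(-250, a)) (Function('U')(a, Q) = Add(2, Mul(Rational(1, 3), Mul(-750, Add(a, Q)))) = Add(2, Mul(Rational(1, 3), Mul(-750, Add(Q, a)))) = Add(2, Mul(Rational(1, 3), Add(Mul(-750, Q), Mul(-750, a)))) = Add(2, Add(Mul(-250, Q), Mul(-250, a))) = Add(2, Mul(-250, Q), Mul(-250, a)))
Function('l')(o, W) = Mul(2, o)
Add(Function('U')(Function('J')(-14, 41), R), Mul(-1, Function('l')(-431, -1214))) = Add(Add(2, Mul(-250, 1967), Mul(-250, 0)), Mul(-1, Mul(2, -431))) = Add(Add(2, -491750, 0), Mul(-1, -862)) = Add(-491748, 862) = -490886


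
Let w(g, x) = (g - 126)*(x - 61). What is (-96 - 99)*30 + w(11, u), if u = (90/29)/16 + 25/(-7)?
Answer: 2522735/1624 ≈ 1553.4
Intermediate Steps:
u = -5485/1624 (u = (90*(1/29))*(1/16) + 25*(-⅐) = (90/29)*(1/16) - 25/7 = 45/232 - 25/7 = -5485/1624 ≈ -3.3775)
w(g, x) = (-126 + g)*(-61 + x)
(-96 - 99)*30 + w(11, u) = (-96 - 99)*30 + (7686 - 126*(-5485/1624) - 61*11 + 11*(-5485/1624)) = -195*30 + (7686 + 49365/116 - 671 - 60335/1624) = -5850 + 12023135/1624 = 2522735/1624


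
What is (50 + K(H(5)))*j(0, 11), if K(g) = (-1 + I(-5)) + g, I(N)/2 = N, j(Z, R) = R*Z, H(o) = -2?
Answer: 0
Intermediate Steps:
I(N) = 2*N
K(g) = -11 + g (K(g) = (-1 + 2*(-5)) + g = (-1 - 10) + g = -11 + g)
(50 + K(H(5)))*j(0, 11) = (50 + (-11 - 2))*(11*0) = (50 - 13)*0 = 37*0 = 0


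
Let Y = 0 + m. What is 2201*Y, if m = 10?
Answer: 22010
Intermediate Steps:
Y = 10 (Y = 0 + 10 = 10)
2201*Y = 2201*10 = 22010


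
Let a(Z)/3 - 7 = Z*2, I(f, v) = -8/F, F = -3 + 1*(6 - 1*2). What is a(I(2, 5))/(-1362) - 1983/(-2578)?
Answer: 230871/292603 ≈ 0.78902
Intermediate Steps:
F = 1 (F = -3 + 1*(6 - 2) = -3 + 1*4 = -3 + 4 = 1)
I(f, v) = -8 (I(f, v) = -8/1 = -8*1 = -8)
a(Z) = 21 + 6*Z (a(Z) = 21 + 3*(Z*2) = 21 + 3*(2*Z) = 21 + 6*Z)
a(I(2, 5))/(-1362) - 1983/(-2578) = (21 + 6*(-8))/(-1362) - 1983/(-2578) = (21 - 48)*(-1/1362) - 1983*(-1/2578) = -27*(-1/1362) + 1983/2578 = 9/454 + 1983/2578 = 230871/292603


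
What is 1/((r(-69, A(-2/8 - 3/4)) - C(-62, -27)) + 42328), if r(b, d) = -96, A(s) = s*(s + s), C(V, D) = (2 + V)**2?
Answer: 1/38632 ≈ 2.5885e-5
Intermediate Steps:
A(s) = 2*s**2 (A(s) = s*(2*s) = 2*s**2)
1/((r(-69, A(-2/8 - 3/4)) - C(-62, -27)) + 42328) = 1/((-96 - (2 - 62)**2) + 42328) = 1/((-96 - 1*(-60)**2) + 42328) = 1/((-96 - 1*3600) + 42328) = 1/((-96 - 3600) + 42328) = 1/(-3696 + 42328) = 1/38632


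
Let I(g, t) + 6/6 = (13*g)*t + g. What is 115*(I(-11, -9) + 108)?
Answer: 159045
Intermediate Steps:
I(g, t) = -1 + g + 13*g*t (I(g, t) = -1 + ((13*g)*t + g) = -1 + (13*g*t + g) = -1 + (g + 13*g*t) = -1 + g + 13*g*t)
115*(I(-11, -9) + 108) = 115*((-1 - 11 + 13*(-11)*(-9)) + 108) = 115*((-1 - 11 + 1287) + 108) = 115*(1275 + 108) = 115*1383 = 159045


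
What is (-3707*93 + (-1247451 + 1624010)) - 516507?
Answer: -484699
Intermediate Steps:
(-3707*93 + (-1247451 + 1624010)) - 516507 = (-344751 + 376559) - 516507 = 31808 - 516507 = -484699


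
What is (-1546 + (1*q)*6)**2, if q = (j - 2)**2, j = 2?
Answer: 2390116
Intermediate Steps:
q = 0 (q = (2 - 2)**2 = 0**2 = 0)
(-1546 + (1*q)*6)**2 = (-1546 + (1*0)*6)**2 = (-1546 + 0*6)**2 = (-1546 + 0)**2 = (-1546)**2 = 2390116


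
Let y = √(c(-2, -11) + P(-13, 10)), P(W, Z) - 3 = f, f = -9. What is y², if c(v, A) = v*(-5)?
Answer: 4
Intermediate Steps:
P(W, Z) = -6 (P(W, Z) = 3 - 9 = -6)
c(v, A) = -5*v
y = 2 (y = √(-5*(-2) - 6) = √(10 - 6) = √4 = 2)
y² = 2² = 4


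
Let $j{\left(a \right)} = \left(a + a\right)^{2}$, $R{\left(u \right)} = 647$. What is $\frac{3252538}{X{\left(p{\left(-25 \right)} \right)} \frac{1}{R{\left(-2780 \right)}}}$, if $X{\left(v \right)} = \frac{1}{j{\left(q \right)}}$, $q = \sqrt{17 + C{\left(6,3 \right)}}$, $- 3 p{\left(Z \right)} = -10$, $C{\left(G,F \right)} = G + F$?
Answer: $218856776944$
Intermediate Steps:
$C{\left(G,F \right)} = F + G$
$p{\left(Z \right)} = \frac{10}{3}$ ($p{\left(Z \right)} = \left(- \frac{1}{3}\right) \left(-10\right) = \frac{10}{3}$)
$q = \sqrt{26}$ ($q = \sqrt{17 + \left(3 + 6\right)} = \sqrt{17 + 9} = \sqrt{26} \approx 5.099$)
$j{\left(a \right)} = 4 a^{2}$ ($j{\left(a \right)} = \left(2 a\right)^{2} = 4 a^{2}$)
$X{\left(v \right)} = \frac{1}{104}$ ($X{\left(v \right)} = \frac{1}{4 \left(\sqrt{26}\right)^{2}} = \frac{1}{4 \cdot 26} = \frac{1}{104}$)
$\frac{3252538}{X{\left(p{\left(-25 \right)} \right)} \frac{1}{R{\left(-2780 \right)}}} = \frac{3252538}{\frac{1}{104} \cdot \frac{1}{647}} = 3252538 \frac{1}{\frac{1}{67288}} = 3252538 \cdot 67288 = 218856776944$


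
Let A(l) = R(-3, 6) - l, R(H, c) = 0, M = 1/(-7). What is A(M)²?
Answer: 1/49 ≈ 0.020408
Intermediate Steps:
M = -⅐ (M = 1*(-⅐) = -⅐ ≈ -0.14286)
A(l) = -l (A(l) = 0 - l = -l)
A(M)² = (-1*(-⅐))² = (⅐)² = 1/49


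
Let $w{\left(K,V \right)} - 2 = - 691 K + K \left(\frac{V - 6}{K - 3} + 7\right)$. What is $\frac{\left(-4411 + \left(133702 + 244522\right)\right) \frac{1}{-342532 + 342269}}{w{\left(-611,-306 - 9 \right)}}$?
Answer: $- \frac{229521182}{67435943879} \approx -0.0034035$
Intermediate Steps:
$w{\left(K,V \right)} = 2 - 691 K + K \left(7 + \frac{-6 + V}{-3 + K}\right)$ ($w{\left(K,V \right)} = 2 + \left(- 691 K + K \left(\frac{V - 6}{K - 3} + 7\right)\right) = 2 + \left(- 691 K + K \left(\frac{-6 + V}{-3 + K} + 7\right)\right) = 2 + \left(- 691 K + K \left(7 + \frac{-6 + V}{-3 + K}\right)\right) = 2 - 691 K + K \left(7 + \frac{-6 + V}{-3 + K}\right)$)
$\frac{\left(-4411 + \left(133702 + 244522\right)\right) \frac{1}{-342532 + 342269}}{w{\left(-611,-306 - 9 \right)}} = \frac{\left(-4411 + \left(133702 + 244522\right)\right) \frac{1}{-342532 + 342269}}{\frac{1}{-3 - 611} \left(-6 - 684 \left(-611\right)^{2} + 2048 \left(-611\right) - 611 \left(-306 - 9\right)\right)} = \frac{\left(-4411 + 378224\right) \frac{1}{-263}}{\frac{1}{-614} \left(-6 - 255351564 - 1251328 - -192465\right)} = \frac{373813 \left(- \frac{1}{263}\right)}{\left(- \frac{1}{614}\right) \left(-6 - 255351564 - 1251328 + 192465\right)} = - \frac{373813}{263 \left(\left(- \frac{1}{614}\right) \left(-256410433\right)\right)} = - \frac{373813}{263 \cdot \frac{256410433}{614}} = \left(- \frac{373813}{263}\right) \frac{614}{256410433} = - \frac{229521182}{67435943879}$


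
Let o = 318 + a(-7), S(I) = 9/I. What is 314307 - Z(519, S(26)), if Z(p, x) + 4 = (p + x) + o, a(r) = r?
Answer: 8150497/26 ≈ 3.1348e+5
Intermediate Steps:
o = 311 (o = 318 - 7 = 311)
Z(p, x) = 307 + p + x (Z(p, x) = -4 + ((p + x) + 311) = -4 + (311 + p + x) = 307 + p + x)
314307 - Z(519, S(26)) = 314307 - (307 + 519 + 9/26) = 314307 - 1*21485/26 = 314307 - 21485/26 = 8150497/26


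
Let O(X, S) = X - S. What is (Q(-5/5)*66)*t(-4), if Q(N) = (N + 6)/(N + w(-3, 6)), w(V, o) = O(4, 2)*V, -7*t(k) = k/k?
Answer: 330/49 ≈ 6.7347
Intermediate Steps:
t(k) = -⅐ (t(k) = -k/(7*k) = -⅐*1 = -⅐)
w(V, o) = 2*V (w(V, o) = (4 - 1*2)*V = (4 - 2)*V = 2*V)
Q(N) = (6 + N)/(-6 + N) (Q(N) = (N + 6)/(N + 2*(-3)) = (6 + N)/(N - 6) = (6 + N)/(-6 + N))
(Q(-5/5)*66)*t(-4) = (((6 - 5/5)/(-6 - 5/5))*66)*(-⅐) = (((6 + (⅕)*(-5))/(-6 + (⅕)*(-5)))*66)*(-⅐) = (((6 - 1)/(-6 - 1))*66)*(-⅐) = ((5/(-7))*66)*(-⅐) = (-⅐*5*66)*(-⅐) = -5/7*66*(-⅐) = -330/7*(-⅐) = 330/49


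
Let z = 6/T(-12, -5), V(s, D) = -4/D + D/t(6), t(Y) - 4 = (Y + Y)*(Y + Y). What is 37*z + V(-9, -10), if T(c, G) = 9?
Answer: 27749/1110 ≈ 24.999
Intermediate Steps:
t(Y) = 4 + 4*Y**2 (t(Y) = 4 + (Y + Y)*(Y + Y) = 4 + (2*Y)*(2*Y) = 4 + 4*Y**2)
V(s, D) = -4/D + D/148 (V(s, D) = -4/D + D/(4 + 4*6**2) = -4/D + D/(4 + 4*36) = -4/D + D/(4 + 144) = -4/D + D/148)
z = 2/3 (z = 6/9 = 6*(1/9) = 2/3 ≈ 0.66667)
37*z + V(-9, -10) = 37*(2/3) + (-4/(-10) + (1/148)*(-10)) = 74/3 + (-4*(-1/10) - 5/74) = 74/3 + (2/5 - 5/74) = 74/3 + 123/370 = 27749/1110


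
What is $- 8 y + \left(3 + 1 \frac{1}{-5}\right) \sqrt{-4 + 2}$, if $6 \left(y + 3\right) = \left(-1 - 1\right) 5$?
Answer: $\frac{112}{3} + \frac{14 i \sqrt{2}}{5} \approx 37.333 + 3.9598 i$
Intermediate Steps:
$y = - \frac{14}{3}$ ($y = -3 + \frac{\left(-1 - 1\right) 5}{6} = -3 + \frac{\left(-2\right) 5}{6} = -3 + \frac{1}{6} \left(-10\right) = -3 - \frac{5}{3} = - \frac{14}{3} \approx -4.6667$)
$- 8 y + \left(3 + 1 \frac{1}{-5}\right) \sqrt{-4 + 2} = \left(-8\right) \left(- \frac{14}{3}\right) + \left(3 + 1 \frac{1}{-5}\right) \sqrt{-4 + 2} = \frac{112}{3} + \left(3 + 1 \left(- \frac{1}{5}\right)\right) \sqrt{-2} = \frac{112}{3} + \left(3 - \frac{1}{5}\right) i \sqrt{2} = \frac{112}{3} + \frac{14 i \sqrt{2}}{5}$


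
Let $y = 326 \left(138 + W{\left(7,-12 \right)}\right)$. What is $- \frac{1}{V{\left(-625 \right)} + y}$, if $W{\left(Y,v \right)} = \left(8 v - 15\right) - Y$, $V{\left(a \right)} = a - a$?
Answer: $- \frac{1}{6520} \approx -0.00015337$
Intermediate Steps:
$V{\left(a \right)} = 0$
$W{\left(Y,v \right)} = -15 - Y + 8 v$ ($W{\left(Y,v \right)} = \left(-15 + 8 v\right) - Y = -15 - Y + 8 v$)
$y = 6520$ ($y = 326 \left(138 - 118\right) = 326 \cdot 20 = 6520$)
$- \frac{1}{V{\left(-625 \right)} + y} = - \frac{1}{0 + 6520} = - \frac{1}{6520}$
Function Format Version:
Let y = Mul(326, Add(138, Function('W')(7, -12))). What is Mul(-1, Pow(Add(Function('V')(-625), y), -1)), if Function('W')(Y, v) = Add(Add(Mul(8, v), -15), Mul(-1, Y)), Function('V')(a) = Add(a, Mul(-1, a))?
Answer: Rational(-1, 6520) ≈ -0.00015337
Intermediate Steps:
Function('V')(a) = 0
Function('W')(Y, v) = Add(-15, Mul(-1, Y), Mul(8, v)) (Function('W')(Y, v) = Add(Add(-15, Mul(8, v)), Mul(-1, Y)) = Add(-15, Mul(-1, Y), Mul(8, v)))
y = 6520 (y = Mul(326, Add(138, Add(-15, Mul(-1, 7), Mul(8, -12)))) = Mul(326, Add(138, Add(-15, -7, -96))) = Mul(326, Add(138, -118)) = Mul(326, 20) = 6520)
Mul(-1, Pow(Add(Function('V')(-625), y), -1)) = Mul(-1, Pow(Add(0, 6520), -1)) = Mul(-1, Pow(6520, -1)) = Mul(-1, Rational(1, 6520)) = Rational(-1, 6520)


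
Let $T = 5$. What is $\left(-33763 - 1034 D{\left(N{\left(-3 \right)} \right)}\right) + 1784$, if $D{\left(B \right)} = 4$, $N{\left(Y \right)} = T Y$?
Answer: $-36115$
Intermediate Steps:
$N{\left(Y \right)} = 5 Y$
$\left(-33763 - 1034 D{\left(N{\left(-3 \right)} \right)}\right) + 1784 = \left(-33763 - 4136\right) + 1784 = -37899 + 1784 = -36115$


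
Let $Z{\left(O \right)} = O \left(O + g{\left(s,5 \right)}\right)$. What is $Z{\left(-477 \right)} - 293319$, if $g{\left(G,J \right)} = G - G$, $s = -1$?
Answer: $-65790$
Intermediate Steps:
$g{\left(G,J \right)} = 0$
$Z{\left(O \right)} = O^{2}$ ($Z{\left(O \right)} = O \left(O + 0\right) = O O = O^{2}$)
$Z{\left(-477 \right)} - 293319 = \left(-477\right)^{2} - 293319 = 227529 - 293319 = -65790$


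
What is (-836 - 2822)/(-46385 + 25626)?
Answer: 3658/20759 ≈ 0.17621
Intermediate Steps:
(-836 - 2822)/(-46385 + 25626) = -3658/(-20759) = -3658*(-1/20759) = 3658/20759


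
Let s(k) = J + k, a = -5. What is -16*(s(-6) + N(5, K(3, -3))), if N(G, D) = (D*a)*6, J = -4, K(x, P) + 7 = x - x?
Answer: -3200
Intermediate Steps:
K(x, P) = -7 (K(x, P) = -7 + (x - x) = -7 + 0 = -7)
N(G, D) = -30*D (N(G, D) = (D*(-5))*6 = -5*D*6 = -30*D)
s(k) = -4 + k
-16*(s(-6) + N(5, K(3, -3))) = -16*((-4 - 6) - 30*(-7)) = -16*(-10 + 210) = -16*200 = -3200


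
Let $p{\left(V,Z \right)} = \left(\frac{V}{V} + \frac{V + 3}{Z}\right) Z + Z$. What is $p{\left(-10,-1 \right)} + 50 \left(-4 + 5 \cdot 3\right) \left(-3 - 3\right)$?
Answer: $-3309$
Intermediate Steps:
$p{\left(V,Z \right)} = Z + Z \left(1 + \frac{3 + V}{Z}\right)$ ($p{\left(V,Z \right)} = \left(1 + \frac{3 + V}{Z}\right) Z + Z = Z \left(1 + \frac{3 + V}{Z}\right) + Z = Z + Z \left(1 + \frac{3 + V}{Z}\right)$)
$p{\left(-10,-1 \right)} + 50 \left(-4 + 5 \cdot 3\right) \left(-3 - 3\right) = \left(3 - 10 + 2 \left(-1\right)\right) + 50 \left(-4 + 5 \cdot 3\right) \left(-3 - 3\right) = \left(3 - 10 - 2\right) + 50 \left(-4 + 15\right) \left(-6\right) = -9 + 50 \cdot 11 \left(-6\right) = -9 + 50 \left(-66\right) = -9 - 3300 = -3309$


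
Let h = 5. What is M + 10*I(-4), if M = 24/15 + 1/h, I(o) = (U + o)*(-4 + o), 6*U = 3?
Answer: 1409/5 ≈ 281.80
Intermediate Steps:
U = ½ (U = (⅙)*3 = ½ ≈ 0.50000)
I(o) = (½ + o)*(-4 + o)
M = 9/5 (M = 24/15 + 1/5 = 24*(1/15) + 1*(⅕) = 8/5 + ⅕ = 9/5 ≈ 1.8000)
M + 10*I(-4) = 9/5 + 10*(-2 + (-4)² - 7/2*(-4)) = 9/5 + 10*(-2 + 16 + 14) = 9/5 + 10*28 = 9/5 + 280 = 1409/5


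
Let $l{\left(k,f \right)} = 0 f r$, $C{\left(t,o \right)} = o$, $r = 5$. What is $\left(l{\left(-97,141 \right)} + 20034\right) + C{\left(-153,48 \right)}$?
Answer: $20082$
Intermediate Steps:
$l{\left(k,f \right)} = 0$ ($l{\left(k,f \right)} = 0 f 5 = 0 \cdot 5 = 0$)
$\left(l{\left(-97,141 \right)} + 20034\right) + C{\left(-153,48 \right)} = \left(0 + 20034\right) + 48 = 20034 + 48 = 20082$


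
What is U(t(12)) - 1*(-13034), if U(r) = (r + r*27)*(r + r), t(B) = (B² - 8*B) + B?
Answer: 214634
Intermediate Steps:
t(B) = B² - 7*B
U(r) = 56*r² (U(r) = (r + 27*r)*(2*r) = (28*r)*(2*r) = 56*r²)
U(t(12)) - 1*(-13034) = 56*(12*(-7 + 12))² - 1*(-13034) = 56*(12*5)² + 13034 = 56*60² + 13034 = 56*3600 + 13034 = 201600 + 13034 = 214634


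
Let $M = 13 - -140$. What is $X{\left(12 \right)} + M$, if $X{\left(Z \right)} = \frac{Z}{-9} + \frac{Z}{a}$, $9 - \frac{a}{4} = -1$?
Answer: $\frac{4559}{30} \approx 151.97$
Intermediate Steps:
$a = 40$ ($a = 36 - -4 = 36 + 4 = 40$)
$X{\left(Z \right)} = - \frac{31 Z}{360}$ ($X{\left(Z \right)} = \frac{Z}{-9} + \frac{Z}{40} = Z \left(- \frac{1}{9}\right) + Z \frac{1}{40} = - \frac{Z}{9} + \frac{Z}{40} = - \frac{31 Z}{360}$)
$M = 153$ ($M = 13 + 140 = 153$)
$X{\left(12 \right)} + M = \left(- \frac{31}{360}\right) 12 + 153 = - \frac{31}{30} + 153 = \frac{4559}{30}$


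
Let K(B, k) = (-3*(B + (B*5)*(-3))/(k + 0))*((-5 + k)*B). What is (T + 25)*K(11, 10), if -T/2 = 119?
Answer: -541233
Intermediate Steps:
T = -238 (T = -2*119 = -238)
K(B, k) = 42*B²*(-5 + k)/k (K(B, k) = (-3*(B + (5*B)*(-3))/k)*(B*(-5 + k)) = (-3*(B - 15*B)/k)*(B*(-5 + k)) = (-3*(-14*B)/k)*(B*(-5 + k)) = (-(-42)*B/k)*(B*(-5 + k)) = (42*B/k)*(B*(-5 + k)) = 42*B²*(-5 + k)/k)
(T + 25)*K(11, 10) = (-238 + 25)*(42*11²*(-5 + 10)/10) = -8946*121*5/10 = -213*2541 = -541233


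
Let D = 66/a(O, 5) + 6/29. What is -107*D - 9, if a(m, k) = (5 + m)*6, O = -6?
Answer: 33230/29 ≈ 1145.9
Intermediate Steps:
a(m, k) = 30 + 6*m
D = -313/29 (D = 66/(30 + 6*(-6)) + 6/29 = 66/(30 - 36) + 6*(1/29) = 66/(-6) + 6/29 = 66*(-⅙) + 6/29 = -11 + 6/29 = -313/29 ≈ -10.793)
-107*D - 9 = -107*(-313/29) - 9 = 33491/29 - 9 = 33230/29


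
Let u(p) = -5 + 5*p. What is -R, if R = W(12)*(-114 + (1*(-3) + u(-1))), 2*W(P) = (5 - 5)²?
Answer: 0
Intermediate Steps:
W(P) = 0 (W(P) = (5 - 5)²/2 = (½)*0² = (½)*0 = 0)
R = 0 (R = 0*(-114 + (1*(-3) + (-5 + 5*(-1)))) = 0*(-114 + (-3 + (-5 - 5))) = 0*(-114 + (-3 - 10)) = 0*(-114 - 13) = 0*(-127) = 0)
-R = -1*0 = 0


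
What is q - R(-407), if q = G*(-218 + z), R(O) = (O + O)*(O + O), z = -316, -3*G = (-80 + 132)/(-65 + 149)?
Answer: -13912202/21 ≈ -6.6249e+5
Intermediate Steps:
G = -13/63 (G = -(-80 + 132)/(3*(-65 + 149)) = -52/(3*84) = -1/3*13/21 = -13/63 ≈ -0.20635)
R(O) = 4*O**2 (R(O) = (2*O)*(2*O) = 4*O**2)
q = 2314/21 (q = -13*(-218 - 316)/63 = -13/63*(-534) = 2314/21 ≈ 110.19)
q - R(-407) = 2314/21 - 4*(-407)**2 = 2314/21 - 4*165649 = 2314/21 - 1*662596 = 2314/21 - 662596 = -13912202/21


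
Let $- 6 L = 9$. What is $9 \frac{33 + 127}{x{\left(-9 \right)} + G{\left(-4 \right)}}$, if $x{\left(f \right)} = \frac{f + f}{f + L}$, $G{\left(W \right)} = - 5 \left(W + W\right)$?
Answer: $\frac{2520}{73} \approx 34.521$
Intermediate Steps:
$L = - \frac{3}{2}$ ($L = \left(- \frac{1}{6}\right) 9 = - \frac{3}{2} \approx -1.5$)
$G{\left(W \right)} = - 10 W$ ($G{\left(W \right)} = - 5 \cdot 2 W = - 10 W$)
$x{\left(f \right)} = \frac{2 f}{- \frac{3}{2} + f}$ ($x{\left(f \right)} = \frac{f + f}{f - \frac{3}{2}} = \frac{2 f}{- \frac{3}{2} + f}$)
$9 \frac{33 + 127}{x{\left(-9 \right)} + G{\left(-4 \right)}} = 9 \frac{33 + 127}{4 \left(-9\right) \frac{1}{-3 + 2 \left(-9\right)} - -40} = 9 \frac{160}{4 \left(-9\right) \frac{1}{-3 - 18} + 40} = 9 \frac{160}{4 \left(-9\right) \frac{1}{-21} + 40} = 9 \frac{160}{4 \left(-9\right) \left(- \frac{1}{21}\right) + 40} = 9 \frac{160}{\frac{12}{7} + 40} = 9 \frac{160}{\frac{292}{7}} = 9 \cdot 160 \cdot \frac{7}{292} = 9 \cdot \frac{280}{73} = \frac{2520}{73}$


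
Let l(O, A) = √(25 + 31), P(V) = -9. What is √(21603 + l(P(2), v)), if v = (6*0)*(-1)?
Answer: √(21603 + 2*√14) ≈ 147.01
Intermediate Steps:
v = 0 (v = 0*(-1) = 0)
l(O, A) = 2*√14 (l(O, A) = √56 = 2*√14)
√(21603 + l(P(2), v)) = √(21603 + 2*√14)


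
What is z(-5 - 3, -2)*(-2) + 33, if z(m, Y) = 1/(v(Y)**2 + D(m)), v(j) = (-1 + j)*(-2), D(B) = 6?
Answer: 692/21 ≈ 32.952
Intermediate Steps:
v(j) = 2 - 2*j
z(m, Y) = 1/(6 + (2 - 2*Y)**2) (z(m, Y) = 1/((2 - 2*Y)**2 + 6) = 1/(6 + (2 - 2*Y)**2))
z(-5 - 3, -2)*(-2) + 33 = (1/(2*(3 + 2*(-1 - 2)**2)))*(-2) + 33 = (1/(2*(3 + 2*(-3)**2)))*(-2) + 33 = (1/(2*(3 + 2*9)))*(-2) + 33 = (1/(2*(3 + 18)))*(-2) + 33 = ((1/2)/21)*(-2) + 33 = ((1/2)*(1/21))*(-2) + 33 = (1/42)*(-2) + 33 = -1/21 + 33 = 692/21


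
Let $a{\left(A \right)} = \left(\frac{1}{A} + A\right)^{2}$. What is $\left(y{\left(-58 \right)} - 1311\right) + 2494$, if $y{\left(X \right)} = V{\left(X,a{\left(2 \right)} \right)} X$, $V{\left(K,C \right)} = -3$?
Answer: $1357$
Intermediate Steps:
$a{\left(A \right)} = \left(A + \frac{1}{A}\right)^{2}$
$y{\left(X \right)} = - 3 X$
$\left(y{\left(-58 \right)} - 1311\right) + 2494 = \left(\left(-3\right) \left(-58\right) - 1311\right) + 2494 = \left(174 - 1311\right) + 2494 = -1137 + 2494 = 1357$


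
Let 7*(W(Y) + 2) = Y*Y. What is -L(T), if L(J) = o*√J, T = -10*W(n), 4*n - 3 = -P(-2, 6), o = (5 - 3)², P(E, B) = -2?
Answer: -√13930/7 ≈ -16.861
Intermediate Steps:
o = 4 (o = 2² = 4)
n = 5/4 (n = ¾ + (-1*(-2))/4 = ¾ + (¼)*2 = ¾ + ½ = 5/4 ≈ 1.2500)
W(Y) = -2 + Y²/7 (W(Y) = -2 + (Y*Y)/7 = -2 + Y²/7)
T = 995/56 (T = -10*(-2 + (5/4)²/7) = -10*(-2 + (⅐)*(25/16)) = -10*(-2 + 25/112) = -10*(-199/112) = 995/56 ≈ 17.768)
L(J) = 4*√J
-L(T) = -4*√(995/56) = -4*√13930/28 = -√13930/7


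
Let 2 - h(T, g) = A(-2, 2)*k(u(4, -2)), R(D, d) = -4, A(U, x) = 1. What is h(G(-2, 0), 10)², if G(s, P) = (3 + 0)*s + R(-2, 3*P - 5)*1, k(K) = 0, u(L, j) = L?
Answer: 4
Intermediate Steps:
G(s, P) = -4 + 3*s (G(s, P) = (3 + 0)*s - 4*1 = 3*s - 4 = -4 + 3*s)
h(T, g) = 2 (h(T, g) = 2 - 0 = 2 - 1*0 = 2 + 0 = 2)
h(G(-2, 0), 10)² = 2² = 4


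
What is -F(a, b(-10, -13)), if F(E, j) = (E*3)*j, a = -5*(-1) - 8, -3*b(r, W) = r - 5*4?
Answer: 90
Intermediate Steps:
b(r, W) = 20/3 - r/3 (b(r, W) = -(r - 5*4)/3 = -(r - 20)/3 = -(-20 + r)/3 = 20/3 - r/3)
a = -3 (a = 5 - 8 = -3)
F(E, j) = 3*E*j (F(E, j) = (3*E)*j = 3*E*j)
-F(a, b(-10, -13)) = -3*(-3)*(20/3 - 1/3*(-10)) = -3*(-3)*(20/3 + 10/3) = -3*(-3)*10 = -1*(-90) = 90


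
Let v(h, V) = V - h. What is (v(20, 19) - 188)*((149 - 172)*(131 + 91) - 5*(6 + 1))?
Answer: 971649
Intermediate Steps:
(v(20, 19) - 188)*((149 - 172)*(131 + 91) - 5*(6 + 1)) = ((19 - 1*20) - 188)*((149 - 172)*(131 + 91) - 5*(6 + 1)) = ((19 - 20) - 188)*(-23*222 - 5*7) = (-1 - 188)*(-5106 - 35) = -189*(-5141) = 971649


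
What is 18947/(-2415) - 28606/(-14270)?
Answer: -4025804/689241 ≈ -5.8409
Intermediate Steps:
18947/(-2415) - 28606/(-14270) = 18947*(-1/2415) - 28606*(-1/14270) = -18947/2415 + 14303/7135 = -4025804/689241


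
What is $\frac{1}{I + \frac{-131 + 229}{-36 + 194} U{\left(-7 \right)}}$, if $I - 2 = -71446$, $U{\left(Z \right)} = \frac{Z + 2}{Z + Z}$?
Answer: $- \frac{158}{11288117} \approx -1.3997 \cdot 10^{-5}$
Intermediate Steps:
$U{\left(Z \right)} = \frac{2 + Z}{2 Z}$
$I = -71444$ ($I = 2 - 71446 = -71444$)
$\frac{1}{I + \frac{-131 + 229}{-36 + 194} U{\left(-7 \right)}} = \frac{1}{-71444 + \frac{-131 + 229}{-36 + 194} \frac{2 - 7}{2 \left(-7\right)}} = \frac{1}{-71444 + \frac{98}{158} \cdot \frac{1}{2} \left(- \frac{1}{7}\right) \left(-5\right)} = \frac{1}{-71444 + 98 \cdot \frac{1}{158} \cdot \frac{5}{14}} = \frac{1}{-71444 + \frac{49}{79} \cdot \frac{5}{14}} = \frac{1}{-71444 + \frac{35}{158}} = \frac{1}{- \frac{11288117}{158}} = - \frac{158}{11288117}$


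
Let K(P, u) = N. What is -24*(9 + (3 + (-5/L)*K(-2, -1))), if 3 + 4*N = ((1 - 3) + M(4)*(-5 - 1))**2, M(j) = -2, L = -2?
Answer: -1743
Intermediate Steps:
N = 97/4 (N = -3/4 + ((1 - 3) - 2*(-5 - 1))**2/4 = -3/4 + (-2 - 2*(-6))**2/4 = -3/4 + (-2 + 12)**2/4 = -3/4 + (1/4)*10**2 = -3/4 + (1/4)*100 = -3/4 + 25 = 97/4 ≈ 24.250)
K(P, u) = 97/4
-24*(9 + (3 + (-5/L)*K(-2, -1))) = -24*(9 + (3 - 5/(-2)*(97/4))) = -24*(9 + (3 - 5*(-1/2)*(97/4))) = -24*(9 + (3 + (5/2)*(97/4))) = -24*(9 + (3 + 485/8)) = -24*(9 + 509/8) = -24*581/8 = -1743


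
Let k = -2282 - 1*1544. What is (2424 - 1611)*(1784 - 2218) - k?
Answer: -349016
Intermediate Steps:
k = -3826 (k = -2282 - 1544 = -3826)
(2424 - 1611)*(1784 - 2218) - k = (2424 - 1611)*(1784 - 2218) - 1*(-3826) = 813*(-434) + 3826 = -352842 + 3826 = -349016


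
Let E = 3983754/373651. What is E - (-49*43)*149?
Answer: 117309099647/373651 ≈ 3.1395e+5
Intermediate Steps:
E = 3983754/373651 (E = 3983754*(1/373651) = 3983754/373651 ≈ 10.662)
E - (-49*43)*149 = 3983754/373651 - (-49*43)*149 = 3983754/373651 - (-2107)*149 = 3983754/373651 - 1*(-313943) = 3983754/373651 + 313943 = 117309099647/373651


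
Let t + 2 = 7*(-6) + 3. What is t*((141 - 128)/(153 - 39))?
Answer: -533/114 ≈ -4.6754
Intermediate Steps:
t = -41 (t = -2 + (7*(-6) + 3) = -2 + (-42 + 3) = -2 - 39 = -41)
t*((141 - 128)/(153 - 39)) = -41*(141 - 128)/(153 - 39) = -533/114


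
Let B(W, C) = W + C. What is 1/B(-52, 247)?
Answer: 1/195 ≈ 0.0051282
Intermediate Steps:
B(W, C) = C + W
1/B(-52, 247) = 1/(247 - 52) = 1/195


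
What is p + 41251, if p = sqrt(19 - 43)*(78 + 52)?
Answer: 41251 + 260*I*sqrt(6) ≈ 41251.0 + 636.87*I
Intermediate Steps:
p = 260*I*sqrt(6) (p = sqrt(-24)*130 = (2*I*sqrt(6))*130 = 260*I*sqrt(6) ≈ 636.87*I)
p + 41251 = 260*I*sqrt(6) + 41251 = 41251 + 260*I*sqrt(6)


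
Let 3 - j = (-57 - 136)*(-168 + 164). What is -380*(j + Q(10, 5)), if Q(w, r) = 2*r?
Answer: 288420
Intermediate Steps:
j = -769 (j = 3 - (-57 - 136)*(-168 + 164) = 3 - (-193)*(-4) = 3 - 1*772 = 3 - 772 = -769)
-380*(j + Q(10, 5)) = -380*(-769 + 2*5) = -380*(-769 + 10) = -380*(-759) = 288420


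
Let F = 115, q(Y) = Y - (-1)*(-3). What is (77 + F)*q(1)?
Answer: -384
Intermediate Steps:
q(Y) = -3 + Y (q(Y) = Y - 1*3 = Y - 3 = -3 + Y)
(77 + F)*q(1) = (77 + 115)*(-3 + 1) = 192*(-2) = -384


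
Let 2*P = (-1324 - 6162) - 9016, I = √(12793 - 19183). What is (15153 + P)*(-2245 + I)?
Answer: -15494990 + 20706*I*√710 ≈ -1.5495e+7 + 5.5173e+5*I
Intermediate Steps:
I = 3*I*√710 (I = √(-6390) = 3*I*√710 ≈ 79.938*I)
P = -8251 (P = ((-1324 - 6162) - 9016)/2 = (-7486 - 9016)/2 = (½)*(-16502) = -8251)
(15153 + P)*(-2245 + I) = (15153 - 8251)*(-2245 + 3*I*√710) = 6902*(-2245 + 3*I*√710) = -15494990 + 20706*I*√710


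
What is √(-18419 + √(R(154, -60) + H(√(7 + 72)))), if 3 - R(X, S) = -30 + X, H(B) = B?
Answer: √(-18419 + √(-121 + √79)) ≈ 0.039 + 135.72*I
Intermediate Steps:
R(X, S) = 33 - X (R(X, S) = 3 - (-30 + X) = 3 + (30 - X) = 33 - X)
√(-18419 + √(R(154, -60) + H(√(7 + 72)))) = √(-18419 + √((33 - 1*154) + √(7 + 72))) = √(-18419 + √((33 - 154) + √79)) = √(-18419 + √(-121 + √79))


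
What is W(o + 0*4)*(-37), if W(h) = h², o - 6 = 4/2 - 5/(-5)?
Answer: -2997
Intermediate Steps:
o = 9 (o = 6 + (4/2 - 5/(-5)) = 6 + (4*(½) - 5*(-⅕)) = 6 + (2 + 1) = 6 + 3 = 9)
W(o + 0*4)*(-37) = (9 + 0*4)²*(-37) = (9 + 0)²*(-37) = 9²*(-37) = 81*(-37) = -2997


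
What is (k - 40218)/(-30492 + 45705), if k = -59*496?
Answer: -69482/15213 ≈ -4.5673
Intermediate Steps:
k = -29264
(k - 40218)/(-30492 + 45705) = (-29264 - 40218)/(-30492 + 45705) = -69482/15213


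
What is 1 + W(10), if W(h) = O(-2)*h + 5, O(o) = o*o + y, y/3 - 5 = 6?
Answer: 376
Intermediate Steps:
y = 33 (y = 15 + 3*6 = 15 + 18 = 33)
O(o) = 33 + o² (O(o) = o*o + 33 = o² + 33 = 33 + o²)
W(h) = 5 + 37*h (W(h) = (33 + (-2)²)*h + 5 = (33 + 4)*h + 5 = 37*h + 5 = 5 + 37*h)
1 + W(10) = 1 + (5 + 37*10) = 1 + (5 + 370) = 1 + 375 = 376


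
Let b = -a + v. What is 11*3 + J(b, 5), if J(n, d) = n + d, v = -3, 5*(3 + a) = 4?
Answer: 186/5 ≈ 37.200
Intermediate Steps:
a = -11/5 (a = -3 + (1/5)*4 = -3 + 4/5 = -11/5 ≈ -2.2000)
b = -4/5 (b = -1*(-11/5) - 3 = 11/5 - 3 = -4/5 ≈ -0.80000)
J(n, d) = d + n
11*3 + J(b, 5) = 11*3 + (5 - 4/5) = 33 + 21/5 = 186/5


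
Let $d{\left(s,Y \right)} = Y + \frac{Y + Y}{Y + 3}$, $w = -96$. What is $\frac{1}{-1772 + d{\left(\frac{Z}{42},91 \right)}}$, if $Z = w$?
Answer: $- \frac{47}{78916} \approx -0.00059557$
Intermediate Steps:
$Z = -96$
$d{\left(s,Y \right)} = Y + \frac{2 Y}{3 + Y}$
$\frac{1}{-1772 + d{\left(\frac{Z}{42},91 \right)}} = \frac{1}{-1772 + \frac{91 \left(5 + 91\right)}{3 + 91}} = \frac{1}{-1772 + 91 \cdot \frac{1}{94} \cdot 96} = \frac{1}{-1772 + \frac{4368}{47}} = \frac{1}{- \frac{78916}{47}} = - \frac{47}{78916}$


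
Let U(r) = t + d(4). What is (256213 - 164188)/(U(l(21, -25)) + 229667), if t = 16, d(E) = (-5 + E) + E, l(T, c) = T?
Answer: 30675/76562 ≈ 0.40066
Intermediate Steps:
d(E) = -5 + 2*E
U(r) = 19 (U(r) = 16 + (-5 + 2*4) = 16 + (-5 + 8) = 16 + 3 = 19)
(256213 - 164188)/(U(l(21, -25)) + 229667) = (256213 - 164188)/(19 + 229667) = 92025/229686 = 92025*(1/229686) = 30675/76562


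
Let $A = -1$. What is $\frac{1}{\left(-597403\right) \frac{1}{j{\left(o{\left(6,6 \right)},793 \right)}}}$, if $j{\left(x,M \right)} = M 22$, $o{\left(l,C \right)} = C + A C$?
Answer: $- \frac{17446}{597403} \approx -0.029203$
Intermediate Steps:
$o{\left(l,C \right)} = 0$ ($o{\left(l,C \right)} = C - C = 0$)
$j{\left(x,M \right)} = 22 M$
$\frac{1}{\left(-597403\right) \frac{1}{j{\left(o{\left(6,6 \right)},793 \right)}}} = \frac{1}{\left(-597403\right) \frac{1}{22 \cdot 793}} = \frac{1}{\left(-597403\right) \frac{1}{17446}} = \frac{1}{- \frac{597403}{17446}} = - \frac{17446}{597403}$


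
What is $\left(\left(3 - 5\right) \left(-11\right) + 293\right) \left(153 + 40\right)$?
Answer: $60795$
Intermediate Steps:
$\left(\left(3 - 5\right) \left(-11\right) + 293\right) \left(153 + 40\right) = \left(\left(-2\right) \left(-11\right) + 293\right) 193 = \left(22 + 293\right) 193 = 315 \cdot 193 = 60795$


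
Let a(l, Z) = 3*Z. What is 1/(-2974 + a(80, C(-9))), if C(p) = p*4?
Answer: -1/3082 ≈ -0.00032446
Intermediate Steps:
C(p) = 4*p
1/(-2974 + a(80, C(-9))) = 1/(-2974 + 3*(4*(-9))) = 1/(-2974 + 3*(-36)) = 1/(-2974 - 108) = 1/(-3082) = -1/3082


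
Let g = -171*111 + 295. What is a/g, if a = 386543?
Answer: -386543/18686 ≈ -20.686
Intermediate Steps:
g = -18686 (g = -18981 + 295 = -18686)
a/g = 386543/(-18686) = 386543*(-1/18686) = -386543/18686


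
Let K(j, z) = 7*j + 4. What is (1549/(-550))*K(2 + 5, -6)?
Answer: -82097/550 ≈ -149.27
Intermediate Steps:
K(j, z) = 4 + 7*j
(1549/(-550))*K(2 + 5, -6) = (1549/(-550))*(4 + 7*(2 + 5)) = (1549*(-1/550))*(4 + 7*7) = -1549*(4 + 49)/550 = -1549/550*53 = -82097/550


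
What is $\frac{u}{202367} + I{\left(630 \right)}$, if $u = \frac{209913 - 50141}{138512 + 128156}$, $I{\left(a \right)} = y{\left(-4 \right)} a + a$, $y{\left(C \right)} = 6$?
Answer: $\frac{59496195519433}{13491200789} \approx 4410.0$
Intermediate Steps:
$I{\left(a \right)} = 7 a$ ($I{\left(a \right)} = 6 a + a = 7 a$)
$u = \frac{39943}{66667}$ ($u = \frac{159772}{266668} = 159772 \cdot \frac{1}{266668} = \frac{39943}{66667} \approx 0.59914$)
$\frac{u}{202367} + I{\left(630 \right)} = \frac{39943}{66667 \cdot 202367} + 7 \cdot 630 = \frac{39943}{66667} \cdot \frac{1}{202367} + 4410 = \frac{39943}{13491200789} + 4410 = \frac{59496195519433}{13491200789}$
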